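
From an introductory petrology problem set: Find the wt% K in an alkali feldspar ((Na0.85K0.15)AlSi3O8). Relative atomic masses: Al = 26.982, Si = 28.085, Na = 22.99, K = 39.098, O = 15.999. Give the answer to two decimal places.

Molar mass of (Na0.85K0.15)AlSi3O8: 0.85·22.99 + 0.15·39.098 + 1·26.982 + 3·28.085 + 8·15.999 = 264.635 g/mol.
Mass of K per formula unit: 0.15 × 39.098 = 5.865 g.
Weight fraction K = 5.865 / 264.635 = 0.0222.

2.22 wt%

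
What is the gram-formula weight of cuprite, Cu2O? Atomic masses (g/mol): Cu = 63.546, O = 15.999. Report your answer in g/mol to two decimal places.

The formula mass is the sum 2×63.546 + 1×15.999.

143.09 g/mol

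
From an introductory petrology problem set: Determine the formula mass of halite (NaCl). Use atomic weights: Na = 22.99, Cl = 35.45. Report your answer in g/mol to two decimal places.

The formula mass is the sum 1·22.99 + 1·35.45.

58.44 g/mol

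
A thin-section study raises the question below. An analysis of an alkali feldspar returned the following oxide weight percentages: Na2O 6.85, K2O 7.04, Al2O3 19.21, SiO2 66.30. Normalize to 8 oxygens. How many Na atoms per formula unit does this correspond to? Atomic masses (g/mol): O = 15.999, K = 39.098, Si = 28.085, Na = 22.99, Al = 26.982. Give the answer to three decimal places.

0.598 Na apfu

Na2O (M=61.979): mol = 0.11052; Na = 0.22104, O = 0.11052.
K2O (M=94.195): mol = 0.07474; K = 0.14948, O = 0.07474.
Al2O3 (M=101.961): mol = 0.18841; Al = 0.37682, O = 0.56523.
SiO2 (M=60.083): mol = 1.10347; Si = 1.10347, O = 2.20694.
ΣO = 2.95743; factor = 8/ΣO = 2.70505.
Na apfu = 0.22104 × 2.70505 = 0.598.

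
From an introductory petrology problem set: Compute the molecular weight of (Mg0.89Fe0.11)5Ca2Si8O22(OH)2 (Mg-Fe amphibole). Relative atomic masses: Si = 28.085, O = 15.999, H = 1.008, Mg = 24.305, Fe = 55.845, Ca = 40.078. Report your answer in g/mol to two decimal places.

829.70 g/mol

M = 4.45·24.305 + 0.55·55.845 + 2·40.078 + 8·28.085 + 24·15.999 + 2·1.008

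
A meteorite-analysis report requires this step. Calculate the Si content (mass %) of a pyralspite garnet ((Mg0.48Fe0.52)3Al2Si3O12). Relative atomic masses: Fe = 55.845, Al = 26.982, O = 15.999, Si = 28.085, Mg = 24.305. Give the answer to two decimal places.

18.63 mass %

M((Mg0.48Fe0.52)3Al2Si3O12) = 452.324 g/mol.
Si contributes 3 × 28.085 = 84.255 g per mole.
84.255/452.324 = 0.1863 → 18.63%.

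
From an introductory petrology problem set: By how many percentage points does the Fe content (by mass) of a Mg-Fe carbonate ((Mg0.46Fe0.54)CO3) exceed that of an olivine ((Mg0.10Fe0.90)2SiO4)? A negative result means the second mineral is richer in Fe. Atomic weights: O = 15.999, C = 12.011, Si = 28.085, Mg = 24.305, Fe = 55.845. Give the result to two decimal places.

-21.15 percentage points

Fe in (Mg0.46Fe0.54)CO3: molar mass 101.345 g/mol; 0.54×55.845 = 30.156 g → 29.76 wt%.
Fe in (Mg0.10Fe0.90)2SiO4: molar mass 197.463 g/mol; 1.80×55.845 = 100.521 g → 50.91 wt%.
Difference = 29.76 − 50.91 = -21.15 percentage points.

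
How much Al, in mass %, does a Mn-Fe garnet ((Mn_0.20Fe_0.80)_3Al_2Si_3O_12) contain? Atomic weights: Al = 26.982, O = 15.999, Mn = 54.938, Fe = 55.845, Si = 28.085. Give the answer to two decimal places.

10.85 mass %

M((Mn_0.20Fe_0.80)_3Al_2Si_3O_12) = 497.198 g/mol.
Al contributes 2 × 26.982 = 53.964 g per mole.
53.964/497.198 = 0.1085 → 10.85%.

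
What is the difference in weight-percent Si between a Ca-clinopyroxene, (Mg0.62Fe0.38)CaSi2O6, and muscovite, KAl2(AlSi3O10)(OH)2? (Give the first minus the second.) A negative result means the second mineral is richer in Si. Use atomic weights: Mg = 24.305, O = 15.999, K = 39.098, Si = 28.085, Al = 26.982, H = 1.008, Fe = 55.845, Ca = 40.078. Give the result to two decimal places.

First mineral: 56.170 g Si in 228.532 g formula = 24.58 wt% Si.
Second mineral: 84.255 g Si in 398.303 g formula = 21.15 wt% Si.
24.58% − 21.15% gives a difference of 3.43 percentage points.

3.43 percentage points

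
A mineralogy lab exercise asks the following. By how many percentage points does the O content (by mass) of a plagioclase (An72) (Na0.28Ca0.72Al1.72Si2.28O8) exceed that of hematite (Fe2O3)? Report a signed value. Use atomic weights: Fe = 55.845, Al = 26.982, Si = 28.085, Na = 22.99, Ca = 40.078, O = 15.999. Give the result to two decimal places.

16.70 percentage points

First mineral: 127.992 g O in 273.728 g formula = 46.76 wt% O.
Second mineral: 47.997 g O in 159.687 g formula = 30.06 wt% O.
46.76% − 30.06% gives a difference of 16.70 percentage points.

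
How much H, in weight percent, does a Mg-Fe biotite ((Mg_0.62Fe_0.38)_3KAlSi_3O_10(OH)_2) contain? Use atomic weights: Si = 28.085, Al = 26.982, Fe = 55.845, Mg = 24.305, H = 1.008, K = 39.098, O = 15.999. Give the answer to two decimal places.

0.44 weight percent

M((Mg_0.62Fe_0.38)_3KAlSi_3O_10(OH)_2) = 453.210 g/mol.
H contributes 2 × 1.008 = 2.016 g per mole.
2.016/453.210 = 0.0044 → 0.44%.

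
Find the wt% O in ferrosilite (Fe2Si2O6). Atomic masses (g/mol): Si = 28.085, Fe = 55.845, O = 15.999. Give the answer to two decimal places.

Formula mass = 2×55.845 + 2×28.085 + 6×15.999 = 263.854 g/mol, of which 95.994 g is O.
So O makes up 95.994/263.854 = 0.3638 of the mass, i.e. 36.38%.

36.38 weight percent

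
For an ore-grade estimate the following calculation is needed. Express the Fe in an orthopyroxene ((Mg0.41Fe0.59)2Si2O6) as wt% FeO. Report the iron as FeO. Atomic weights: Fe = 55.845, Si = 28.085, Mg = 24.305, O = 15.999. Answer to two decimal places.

Formula mass = 237.991 g/mol.
1.18 Fe → 1.1800 mol FeO per formula unit; M(FeO) = 71.844, so FeO mass = 84.776 g.
84.776/237.991 × 100 = 35.62 wt%.

35.62 wt%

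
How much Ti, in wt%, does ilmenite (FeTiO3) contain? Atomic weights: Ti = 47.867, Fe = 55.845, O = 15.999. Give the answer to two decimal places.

Molar mass of FeTiO3: 1·55.845 + 1·47.867 + 3·15.999 = 151.709 g/mol.
Mass of Ti per formula unit: 1 × 47.867 = 47.867 g.
Weight fraction Ti = 47.867 / 151.709 = 0.3155.

31.55 wt%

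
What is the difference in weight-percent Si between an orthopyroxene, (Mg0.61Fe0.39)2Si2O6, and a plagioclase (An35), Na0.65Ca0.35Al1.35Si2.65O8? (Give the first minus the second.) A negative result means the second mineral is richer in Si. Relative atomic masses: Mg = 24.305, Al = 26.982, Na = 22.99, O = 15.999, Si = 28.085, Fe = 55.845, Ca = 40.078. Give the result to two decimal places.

M((Mg0.61Fe0.39)2Si2O6) = 225.375 g/mol, so wt% Si = 56.170/225.375 × 100 = 24.92%.
M(Na0.65Ca0.35Al1.35Si2.65O8) = 267.814 g/mol, so wt% Si = 74.425/267.814 × 100 = 27.79%.
24.92 − 27.79 = -2.87 pp.

-2.87 percentage points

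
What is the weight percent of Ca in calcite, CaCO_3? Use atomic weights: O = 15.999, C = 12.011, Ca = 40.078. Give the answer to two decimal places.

40.04 wt%

M(CaCO_3) = 100.086 g/mol.
Ca contributes 1 × 40.078 = 40.078 g per mole.
40.078/100.086 = 0.4004 → 40.04%.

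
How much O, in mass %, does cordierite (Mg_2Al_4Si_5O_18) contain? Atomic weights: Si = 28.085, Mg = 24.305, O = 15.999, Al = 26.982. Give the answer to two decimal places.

49.23 mass %

M(Mg_2Al_4Si_5O_18) = 584.945 g/mol.
O contributes 18 × 15.999 = 287.982 g per mole.
287.982/584.945 = 0.4923 → 49.23%.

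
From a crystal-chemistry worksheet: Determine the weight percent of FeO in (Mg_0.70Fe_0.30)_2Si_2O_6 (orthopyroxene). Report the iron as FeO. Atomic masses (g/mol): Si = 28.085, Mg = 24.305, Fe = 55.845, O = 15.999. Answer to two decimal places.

19.62 wt%

Molar mass of (Mg_0.70Fe_0.30)_2Si_2O_6 = 1.40×24.305 + 0.60×55.845 + 2×28.085 + 6×15.999 = 219.698 g/mol.
Each formula unit contains 0.60 Fe, equivalent to 0.60/1 = 0.6000 mol FeO.
M(FeO) = 1×55.845 + 1×15.999 = 71.844 g/mol.
Mass of FeO per formula unit = 0.6000 × 71.844 = 43.106 g.
FeO wt% = 43.106 / 219.698 × 100 = 19.62%.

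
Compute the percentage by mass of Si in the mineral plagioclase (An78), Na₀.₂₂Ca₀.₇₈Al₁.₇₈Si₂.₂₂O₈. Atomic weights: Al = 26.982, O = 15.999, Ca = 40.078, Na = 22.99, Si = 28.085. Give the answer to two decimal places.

22.70 weight percent

Formula mass = 0.22·22.99 + 0.78·40.078 + 1.78·26.982 + 2.22·28.085 + 8·15.999 = 274.687 g/mol, of which 62.349 g is Si.
So Si makes up 62.349/274.687 = 0.2270 of the mass, i.e. 22.70%.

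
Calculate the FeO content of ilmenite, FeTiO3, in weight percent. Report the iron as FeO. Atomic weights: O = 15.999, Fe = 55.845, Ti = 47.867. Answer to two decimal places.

47.36 wt%

Formula mass = 151.709 g/mol.
1 Fe → 1.0000 mol FeO per formula unit; M(FeO) = 71.844, so FeO mass = 71.844 g.
71.844/151.709 × 100 = 47.36 wt%.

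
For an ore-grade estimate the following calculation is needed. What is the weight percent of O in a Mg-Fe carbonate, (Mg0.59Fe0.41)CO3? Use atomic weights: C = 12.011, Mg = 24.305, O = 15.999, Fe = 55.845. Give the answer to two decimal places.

Molar mass of (Mg0.59Fe0.41)CO3: 0.59×24.305 + 0.41×55.845 + 1×12.011 + 3×15.999 = 97.244 g/mol.
Mass of O per formula unit: 3 × 15.999 = 47.997 g.
Weight fraction O = 47.997 / 97.244 = 0.4936.

49.36 weight percent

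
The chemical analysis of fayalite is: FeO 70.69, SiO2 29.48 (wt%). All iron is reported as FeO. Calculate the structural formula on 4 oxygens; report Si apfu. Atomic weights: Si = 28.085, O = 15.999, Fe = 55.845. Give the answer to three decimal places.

0.999 Si apfu

70.69 wt% FeO ÷ 71.844 g/mol = 0.98394 mol, giving 0.98394 Fe and 0.98394 O.
29.48 wt% SiO2 ÷ 60.083 g/mol = 0.49065 mol, giving 0.49065 Si and 0.98130 O.
Oxygen sums to 1.96524; scaling by 4/1.96524 = 2.03537 puts the formula on 4 O.
Si: 0.49065 × 2.03537 = 0.999 atoms per formula unit.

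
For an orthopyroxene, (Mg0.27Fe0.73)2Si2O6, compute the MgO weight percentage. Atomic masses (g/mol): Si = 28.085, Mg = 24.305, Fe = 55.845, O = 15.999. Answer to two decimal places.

8.82 wt%

Formula mass = 246.822 g/mol.
0.54 Mg → 0.5400 mol MgO per formula unit; M(MgO) = 40.304, so MgO mass = 21.764 g.
21.764/246.822 × 100 = 8.82 wt%.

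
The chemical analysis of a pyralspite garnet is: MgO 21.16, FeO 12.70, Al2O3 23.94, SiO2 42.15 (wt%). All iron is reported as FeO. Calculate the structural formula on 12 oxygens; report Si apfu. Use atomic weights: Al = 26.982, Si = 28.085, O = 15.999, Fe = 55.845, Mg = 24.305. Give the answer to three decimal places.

2.997 Si apfu

MgO (M=40.304): mol = 0.52501; Mg = 0.52501, O = 0.52501.
FeO (M=71.844): mol = 0.17677; Fe = 0.17677, O = 0.17677.
Al2O3 (M=101.961): mol = 0.23480; Al = 0.46960, O = 0.70440.
SiO2 (M=60.083): mol = 0.70153; Si = 0.70153, O = 1.40306.
ΣO = 2.80924; factor = 12/ΣO = 4.27162.
Si apfu = 0.70153 × 4.27162 = 2.997.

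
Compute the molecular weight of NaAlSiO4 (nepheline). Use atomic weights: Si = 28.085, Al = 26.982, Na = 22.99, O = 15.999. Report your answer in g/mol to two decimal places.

142.05 g/mol

Na: 1 × 22.99 = 22.9900
Al: 1 × 26.982 = 26.9820
Si: 1 × 28.085 = 28.0850
O: 4 × 15.999 = 63.9960
Summing the contributions gives the formula mass.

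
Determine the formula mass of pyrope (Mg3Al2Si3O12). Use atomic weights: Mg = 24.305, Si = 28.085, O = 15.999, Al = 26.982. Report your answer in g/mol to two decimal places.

M = 3·24.305 + 2·26.982 + 3·28.085 + 12·15.999

403.12 g/mol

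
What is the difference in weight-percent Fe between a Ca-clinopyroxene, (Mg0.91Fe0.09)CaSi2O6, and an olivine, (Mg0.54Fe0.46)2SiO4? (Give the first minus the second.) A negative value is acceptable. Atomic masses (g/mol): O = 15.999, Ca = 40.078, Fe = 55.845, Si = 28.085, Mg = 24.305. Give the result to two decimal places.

First mineral: 5.026 g Fe in 219.386 g formula = 2.29 wt% Fe.
Second mineral: 51.377 g Fe in 169.708 g formula = 30.27 wt% Fe.
2.29% − 30.27% gives a difference of -27.98 percentage points.

-27.98 percentage points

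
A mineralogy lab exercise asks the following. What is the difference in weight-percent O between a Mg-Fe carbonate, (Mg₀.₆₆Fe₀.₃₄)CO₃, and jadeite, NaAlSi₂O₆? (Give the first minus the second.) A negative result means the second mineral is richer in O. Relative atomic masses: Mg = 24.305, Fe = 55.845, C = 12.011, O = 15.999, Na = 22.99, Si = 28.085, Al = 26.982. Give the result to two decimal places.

M((Mg₀.₆₆Fe₀.₃₄)CO₃) = 95.037 g/mol, so wt% O = 47.997/95.037 × 100 = 50.50%.
M(NaAlSi₂O₆) = 202.136 g/mol, so wt% O = 95.994/202.136 × 100 = 47.49%.
50.50 − 47.49 = 3.01 pp.

3.01 percentage points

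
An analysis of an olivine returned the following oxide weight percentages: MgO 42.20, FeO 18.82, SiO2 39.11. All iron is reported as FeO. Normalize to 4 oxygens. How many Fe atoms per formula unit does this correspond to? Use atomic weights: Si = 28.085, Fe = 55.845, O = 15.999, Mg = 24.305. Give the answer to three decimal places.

0.401 Fe apfu

MgO: 42.20/40.304 = 1.04704 mol → 1.04704 mol Mg, 1.04704 mol O.
FeO: 18.82/71.844 = 0.26196 mol → 0.26196 mol Fe, 0.26196 mol O.
SiO2: 39.11/60.083 = 0.65093 mol → 0.65093 mol Si, 1.30186 mol O.
Total oxygen = 2.61086 mol. Normalization factor = 4/2.61086 = 1.53206.
Fe per 4 O = 0.26196 × 1.53206 = 0.401.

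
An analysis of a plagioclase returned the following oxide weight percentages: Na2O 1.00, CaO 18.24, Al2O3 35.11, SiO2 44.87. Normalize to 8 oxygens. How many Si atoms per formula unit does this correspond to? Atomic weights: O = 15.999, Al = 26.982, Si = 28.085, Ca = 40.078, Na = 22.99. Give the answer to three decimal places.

Na2O (M=61.979): mol = 0.01613; Na = 0.03226, O = 0.01613.
CaO (M=56.077): mol = 0.32527; Ca = 0.32527, O = 0.32527.
Al2O3 (M=101.961): mol = 0.34435; Al = 0.68870, O = 1.03305.
SiO2 (M=60.083): mol = 0.74680; Si = 0.74680, O = 1.49360.
ΣO = 2.86805; factor = 8/ΣO = 2.78935.
Si apfu = 0.74680 × 2.78935 = 2.083.

2.083 Si apfu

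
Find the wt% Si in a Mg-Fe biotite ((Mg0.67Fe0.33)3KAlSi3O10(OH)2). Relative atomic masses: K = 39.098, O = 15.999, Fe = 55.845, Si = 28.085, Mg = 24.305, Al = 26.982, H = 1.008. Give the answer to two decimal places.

18.79 wt%

Molar mass of (Mg0.67Fe0.33)3KAlSi3O10(OH)2: 2.01·24.305 + 0.99·55.845 + 1·39.098 + 1·26.982 + 3·28.085 + 12·15.999 + 2·1.008 = 448.479 g/mol.
Mass of Si per formula unit: 3 × 28.085 = 84.255 g.
Weight fraction Si = 84.255 / 448.479 = 0.1879.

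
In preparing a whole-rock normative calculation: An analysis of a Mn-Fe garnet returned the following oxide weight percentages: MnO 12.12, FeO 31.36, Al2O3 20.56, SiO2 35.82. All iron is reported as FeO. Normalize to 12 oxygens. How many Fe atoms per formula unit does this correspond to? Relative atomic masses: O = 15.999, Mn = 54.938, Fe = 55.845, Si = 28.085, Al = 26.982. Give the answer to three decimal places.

2.178 Fe apfu

MnO: 12.12/70.937 = 0.17086 mol → 0.17086 mol Mn, 0.17086 mol O.
FeO: 31.36/71.844 = 0.43650 mol → 0.43650 mol Fe, 0.43650 mol O.
Al2O3: 20.56/101.961 = 0.20165 mol → 0.40330 mol Al, 0.60495 mol O.
SiO2: 35.82/60.083 = 0.59618 mol → 0.59618 mol Si, 1.19236 mol O.
Total oxygen = 2.40467 mol. Normalization factor = 12/2.40467 = 4.99029.
Fe per 12 O = 0.43650 × 4.99029 = 2.178.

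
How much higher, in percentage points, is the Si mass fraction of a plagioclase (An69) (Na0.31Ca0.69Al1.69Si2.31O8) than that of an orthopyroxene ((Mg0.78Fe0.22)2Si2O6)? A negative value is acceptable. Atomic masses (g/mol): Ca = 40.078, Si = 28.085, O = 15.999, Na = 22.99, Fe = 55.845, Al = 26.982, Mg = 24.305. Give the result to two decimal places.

M(Na0.31Ca0.69Al1.69Si2.31O8) = 273.249 g/mol, so wt% Si = 64.876/273.249 × 100 = 23.74%.
M((Mg0.78Fe0.22)2Si2O6) = 214.652 g/mol, so wt% Si = 56.170/214.652 × 100 = 26.17%.
23.74 − 26.17 = -2.43 pp.

-2.43 percentage points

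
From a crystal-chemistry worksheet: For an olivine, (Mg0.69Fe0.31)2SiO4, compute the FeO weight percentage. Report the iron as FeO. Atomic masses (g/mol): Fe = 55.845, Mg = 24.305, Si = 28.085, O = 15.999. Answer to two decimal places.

27.80 wt%

Formula mass = 160.246 g/mol.
0.62 Fe → 0.6200 mol FeO per formula unit; M(FeO) = 71.844, so FeO mass = 44.543 g.
44.543/160.246 × 100 = 27.80 wt%.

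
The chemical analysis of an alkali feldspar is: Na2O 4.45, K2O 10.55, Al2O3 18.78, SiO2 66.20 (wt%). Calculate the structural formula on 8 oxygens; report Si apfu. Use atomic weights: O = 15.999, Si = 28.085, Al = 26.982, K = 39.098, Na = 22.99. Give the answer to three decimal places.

2.998 Si apfu

4.45 wt% Na2O ÷ 61.979 g/mol = 0.07180 mol, giving 0.14360 Na and 0.07180 O.
10.55 wt% K2O ÷ 94.195 g/mol = 0.11200 mol, giving 0.22400 K and 0.11200 O.
18.78 wt% Al2O3 ÷ 101.961 g/mol = 0.18419 mol, giving 0.36838 Al and 0.55257 O.
66.20 wt% SiO2 ÷ 60.083 g/mol = 1.10181 mol, giving 1.10181 Si and 2.20362 O.
Oxygen sums to 2.93999; scaling by 8/2.93999 = 2.72110 puts the formula on 8 O.
Si: 1.10181 × 2.72110 = 2.998 atoms per formula unit.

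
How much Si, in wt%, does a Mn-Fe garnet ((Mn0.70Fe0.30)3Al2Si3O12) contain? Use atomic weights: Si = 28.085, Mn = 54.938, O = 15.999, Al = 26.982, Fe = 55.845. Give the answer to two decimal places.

16.99 wt%

Formula mass = 2.10·54.938 + 0.90·55.845 + 2·26.982 + 3·28.085 + 12·15.999 = 495.837 g/mol, of which 84.255 g is Si.
So Si makes up 84.255/495.837 = 0.1699 of the mass, i.e. 16.99%.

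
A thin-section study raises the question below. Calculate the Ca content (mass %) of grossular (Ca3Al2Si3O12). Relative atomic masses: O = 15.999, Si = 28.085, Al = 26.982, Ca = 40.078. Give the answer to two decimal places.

Molar mass of Ca3Al2Si3O12: 3·40.078 + 2·26.982 + 3·28.085 + 12·15.999 = 450.441 g/mol.
Mass of Ca per formula unit: 3 × 40.078 = 120.234 g.
Weight fraction Ca = 120.234 / 450.441 = 0.2669.

26.69 mass %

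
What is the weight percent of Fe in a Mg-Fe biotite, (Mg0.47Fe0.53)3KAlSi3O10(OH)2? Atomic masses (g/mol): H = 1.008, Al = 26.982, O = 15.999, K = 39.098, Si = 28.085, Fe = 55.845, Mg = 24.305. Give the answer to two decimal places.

19.00 wt%

Molar mass of (Mg0.47Fe0.53)3KAlSi3O10(OH)2: 1.41·24.305 + 1.59·55.845 + 1·39.098 + 1·26.982 + 3·28.085 + 12·15.999 + 2·1.008 = 467.403 g/mol.
Mass of Fe per formula unit: 1.59 × 55.845 = 88.794 g.
Weight fraction Fe = 88.794 / 467.403 = 0.1900.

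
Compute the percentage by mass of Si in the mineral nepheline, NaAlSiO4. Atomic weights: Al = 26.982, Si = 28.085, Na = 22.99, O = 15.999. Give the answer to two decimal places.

19.77 weight percent

Molar mass of NaAlSiO4: 1·22.99 + 1·26.982 + 1·28.085 + 4·15.999 = 142.053 g/mol.
Mass of Si per formula unit: 1 × 28.085 = 28.085 g.
Weight fraction Si = 28.085 / 142.053 = 0.1977.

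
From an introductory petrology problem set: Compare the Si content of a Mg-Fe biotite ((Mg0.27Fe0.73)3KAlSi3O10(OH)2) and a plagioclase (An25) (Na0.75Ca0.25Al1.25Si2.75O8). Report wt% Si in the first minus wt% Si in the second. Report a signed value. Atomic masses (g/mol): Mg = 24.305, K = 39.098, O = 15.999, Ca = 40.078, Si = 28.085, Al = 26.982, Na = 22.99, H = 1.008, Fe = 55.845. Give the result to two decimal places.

-11.69 percentage points

First mineral: 84.255 g Si in 486.327 g formula = 17.32 wt% Si.
Second mineral: 77.234 g Si in 266.215 g formula = 29.01 wt% Si.
17.32% − 29.01% gives a difference of -11.69 percentage points.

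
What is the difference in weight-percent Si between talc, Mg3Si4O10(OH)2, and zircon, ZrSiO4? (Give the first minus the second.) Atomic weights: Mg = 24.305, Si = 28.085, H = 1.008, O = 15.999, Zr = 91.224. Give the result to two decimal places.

M(Mg3Si4O10(OH)2) = 379.259 g/mol, so wt% Si = 112.340/379.259 × 100 = 29.62%.
M(ZrSiO4) = 183.305 g/mol, so wt% Si = 28.085/183.305 × 100 = 15.32%.
29.62 − 15.32 = 14.30 pp.

14.30 percentage points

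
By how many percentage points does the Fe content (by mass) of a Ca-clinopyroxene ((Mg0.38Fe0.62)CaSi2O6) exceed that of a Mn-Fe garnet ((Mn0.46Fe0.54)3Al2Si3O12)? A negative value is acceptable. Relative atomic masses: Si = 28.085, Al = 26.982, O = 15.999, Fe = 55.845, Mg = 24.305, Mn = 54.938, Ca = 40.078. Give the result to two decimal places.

M((Mg0.38Fe0.62)CaSi2O6) = 236.102 g/mol, so wt% Fe = 34.624/236.102 × 100 = 14.66%.
M((Mn0.46Fe0.54)3Al2Si3O12) = 496.490 g/mol, so wt% Fe = 90.469/496.490 × 100 = 18.22%.
14.66 − 18.22 = -3.56 pp.

-3.56 percentage points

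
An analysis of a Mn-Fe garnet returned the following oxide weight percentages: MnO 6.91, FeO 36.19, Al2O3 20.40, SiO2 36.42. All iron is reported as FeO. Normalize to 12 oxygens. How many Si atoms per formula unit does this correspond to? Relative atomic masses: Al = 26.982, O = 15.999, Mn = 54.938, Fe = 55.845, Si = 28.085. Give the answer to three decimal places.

MnO: 6.91/70.937 = 0.09741 mol → 0.09741 mol Mn, 0.09741 mol O.
FeO: 36.19/71.844 = 0.50373 mol → 0.50373 mol Fe, 0.50373 mol O.
Al2O3: 20.40/101.961 = 0.20008 mol → 0.40016 mol Al, 0.60024 mol O.
SiO2: 36.42/60.083 = 0.60616 mol → 0.60616 mol Si, 1.21232 mol O.
Total oxygen = 2.41370 mol. Normalization factor = 12/2.41370 = 4.97162.
Si per 12 O = 0.60616 × 4.97162 = 3.014.

3.014 Si apfu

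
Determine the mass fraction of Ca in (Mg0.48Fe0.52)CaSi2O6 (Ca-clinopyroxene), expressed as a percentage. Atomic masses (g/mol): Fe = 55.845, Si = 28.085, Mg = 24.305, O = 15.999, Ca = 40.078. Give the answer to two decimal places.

Molar mass of (Mg0.48Fe0.52)CaSi2O6: 0.48·24.305 + 0.52·55.845 + 1·40.078 + 2·28.085 + 6·15.999 = 232.948 g/mol.
Mass of Ca per formula unit: 1 × 40.078 = 40.078 g.
Weight fraction Ca = 40.078 / 232.948 = 0.1720.

17.20 mass %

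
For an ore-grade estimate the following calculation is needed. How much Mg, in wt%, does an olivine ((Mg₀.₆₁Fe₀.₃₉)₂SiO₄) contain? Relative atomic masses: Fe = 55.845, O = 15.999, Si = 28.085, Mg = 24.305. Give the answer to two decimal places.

Formula mass = 1.22×24.305 + 0.78×55.845 + 1×28.085 + 4×15.999 = 165.292 g/mol, of which 29.652 g is Mg.
So Mg makes up 29.652/165.292 = 0.1794 of the mass, i.e. 17.94%.

17.94 wt%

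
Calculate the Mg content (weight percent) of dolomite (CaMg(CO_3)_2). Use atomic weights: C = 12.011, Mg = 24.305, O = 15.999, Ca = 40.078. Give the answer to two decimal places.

13.18 weight percent

Formula mass = 1×40.078 + 1×24.305 + 2×12.011 + 6×15.999 = 184.399 g/mol, of which 24.305 g is Mg.
So Mg makes up 24.305/184.399 = 0.1318 of the mass, i.e. 13.18%.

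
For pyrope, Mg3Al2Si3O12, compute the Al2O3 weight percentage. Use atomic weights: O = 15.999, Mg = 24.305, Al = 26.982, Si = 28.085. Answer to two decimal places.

Formula mass = 403.122 g/mol.
2 Al → 1.0000 mol Al2O3 per formula unit; M(Al2O3) = 101.961, so Al2O3 mass = 101.961 g.
101.961/403.122 × 100 = 25.29 wt%.

25.29 wt%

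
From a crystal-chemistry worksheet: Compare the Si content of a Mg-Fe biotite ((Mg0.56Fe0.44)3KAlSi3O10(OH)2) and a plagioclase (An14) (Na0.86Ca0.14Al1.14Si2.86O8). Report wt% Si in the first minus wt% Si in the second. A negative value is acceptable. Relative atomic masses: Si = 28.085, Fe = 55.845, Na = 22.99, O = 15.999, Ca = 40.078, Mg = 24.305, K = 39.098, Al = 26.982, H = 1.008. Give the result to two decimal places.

-12.01 percentage points

Si in (Mg0.56Fe0.44)3KAlSi3O10(OH)2: molar mass 458.887 g/mol; 3×28.085 = 84.255 g → 18.36 wt%.
Si in Na0.86Ca0.14Al1.14Si2.86O8: molar mass 264.457 g/mol; 2.86×28.085 = 80.323 g → 30.37 wt%.
Difference = 18.36 − 30.37 = -12.01 percentage points.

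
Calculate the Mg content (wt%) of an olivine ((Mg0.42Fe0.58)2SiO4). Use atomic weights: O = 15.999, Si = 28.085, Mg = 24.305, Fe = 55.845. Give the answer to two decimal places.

11.52 wt%

M((Mg0.42Fe0.58)2SiO4) = 177.277 g/mol.
Mg contributes 0.84 × 24.305 = 20.416 g per mole.
20.416/177.277 = 0.1152 → 11.52%.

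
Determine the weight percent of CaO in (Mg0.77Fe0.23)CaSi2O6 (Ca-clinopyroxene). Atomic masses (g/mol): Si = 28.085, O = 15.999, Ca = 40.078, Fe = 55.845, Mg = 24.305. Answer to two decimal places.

Formula mass = 223.801 g/mol.
1 Ca → 1.0000 mol CaO per formula unit; M(CaO) = 56.077, so CaO mass = 56.077 g.
56.077/223.801 × 100 = 25.06 wt%.

25.06 wt%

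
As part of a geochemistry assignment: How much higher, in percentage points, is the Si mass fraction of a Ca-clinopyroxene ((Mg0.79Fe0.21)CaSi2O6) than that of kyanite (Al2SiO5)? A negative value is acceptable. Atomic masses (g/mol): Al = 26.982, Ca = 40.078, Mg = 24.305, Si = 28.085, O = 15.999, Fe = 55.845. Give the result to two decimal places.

M((Mg0.79Fe0.21)CaSi2O6) = 223.170 g/mol, so wt% Si = 56.170/223.170 × 100 = 25.17%.
M(Al2SiO5) = 162.044 g/mol, so wt% Si = 28.085/162.044 × 100 = 17.33%.
25.17 − 17.33 = 7.84 pp.

7.84 percentage points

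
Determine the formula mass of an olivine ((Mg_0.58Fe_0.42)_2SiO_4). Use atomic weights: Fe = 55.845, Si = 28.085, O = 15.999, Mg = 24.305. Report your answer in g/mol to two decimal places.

167.18 g/mol

M = 1.16×24.305 + 0.84×55.845 + 1×28.085 + 4×15.999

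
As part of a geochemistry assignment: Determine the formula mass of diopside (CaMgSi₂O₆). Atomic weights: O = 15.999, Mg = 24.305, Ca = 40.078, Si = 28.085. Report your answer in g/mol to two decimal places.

Ca: 1 × 40.078 = 40.0780
Mg: 1 × 24.305 = 24.3050
Si: 2 × 28.085 = 56.1700
O: 6 × 15.999 = 95.9940
Summing the contributions gives the formula mass.

216.55 g/mol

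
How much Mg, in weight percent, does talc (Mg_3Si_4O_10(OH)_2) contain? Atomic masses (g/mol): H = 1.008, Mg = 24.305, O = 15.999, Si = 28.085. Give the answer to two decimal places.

Formula mass = 3×24.305 + 4×28.085 + 12×15.999 + 2×1.008 = 379.259 g/mol, of which 72.915 g is Mg.
So Mg makes up 72.915/379.259 = 0.1923 of the mass, i.e. 19.23%.

19.23 weight percent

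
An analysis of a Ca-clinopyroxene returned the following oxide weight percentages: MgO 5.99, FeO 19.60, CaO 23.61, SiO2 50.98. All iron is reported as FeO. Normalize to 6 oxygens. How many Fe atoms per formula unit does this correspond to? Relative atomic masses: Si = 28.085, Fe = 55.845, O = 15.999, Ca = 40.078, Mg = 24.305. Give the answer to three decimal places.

0.645 Fe apfu

5.99 wt% MgO ÷ 40.304 g/mol = 0.14862 mol, giving 0.14862 Mg and 0.14862 O.
19.60 wt% FeO ÷ 71.844 g/mol = 0.27281 mol, giving 0.27281 Fe and 0.27281 O.
23.61 wt% CaO ÷ 56.077 g/mol = 0.42103 mol, giving 0.42103 Ca and 0.42103 O.
50.98 wt% SiO2 ÷ 60.083 g/mol = 0.84849 mol, giving 0.84849 Si and 1.69698 O.
Oxygen sums to 2.53944; scaling by 6/2.53944 = 2.36273 puts the formula on 6 O.
Fe: 0.27281 × 2.36273 = 0.645 atoms per formula unit.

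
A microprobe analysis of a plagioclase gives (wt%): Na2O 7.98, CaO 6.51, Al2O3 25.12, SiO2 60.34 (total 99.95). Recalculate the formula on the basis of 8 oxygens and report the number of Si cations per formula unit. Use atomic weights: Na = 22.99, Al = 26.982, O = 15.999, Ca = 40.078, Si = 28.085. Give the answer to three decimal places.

7.98 wt% Na2O ÷ 61.979 g/mol = 0.12875 mol, giving 0.25750 Na and 0.12875 O.
6.51 wt% CaO ÷ 56.077 g/mol = 0.11609 mol, giving 0.11609 Ca and 0.11609 O.
25.12 wt% Al2O3 ÷ 101.961 g/mol = 0.24637 mol, giving 0.49274 Al and 0.73911 O.
60.34 wt% SiO2 ÷ 60.083 g/mol = 1.00428 mol, giving 1.00428 Si and 2.00856 O.
Oxygen sums to 2.99251; scaling by 8/2.99251 = 2.67334 puts the formula on 8 O.
Si: 1.00428 × 2.67334 = 2.685 atoms per formula unit.

2.685 Si apfu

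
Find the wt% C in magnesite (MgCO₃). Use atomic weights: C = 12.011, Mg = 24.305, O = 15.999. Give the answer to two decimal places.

14.25 mass %

Molar mass of MgCO₃: 1*24.305 + 1*12.011 + 3*15.999 = 84.313 g/mol.
Mass of C per formula unit: 1 × 12.011 = 12.011 g.
Weight fraction C = 12.011 / 84.313 = 0.1425.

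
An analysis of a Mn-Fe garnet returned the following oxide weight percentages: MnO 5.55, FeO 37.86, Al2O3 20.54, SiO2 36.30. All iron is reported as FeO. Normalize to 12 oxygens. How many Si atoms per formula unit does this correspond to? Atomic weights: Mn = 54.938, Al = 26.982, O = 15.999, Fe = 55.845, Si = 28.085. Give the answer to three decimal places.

MnO: 5.55/70.937 = 0.07824 mol → 0.07824 mol Mn, 0.07824 mol O.
FeO: 37.86/71.844 = 0.52698 mol → 0.52698 mol Fe, 0.52698 mol O.
Al2O3: 20.54/101.961 = 0.20145 mol → 0.40290 mol Al, 0.60435 mol O.
SiO2: 36.30/60.083 = 0.60416 mol → 0.60416 mol Si, 1.20832 mol O.
Total oxygen = 2.41789 mol. Normalization factor = 12/2.41789 = 4.96300.
Si per 12 O = 0.60416 × 4.96300 = 2.998.

2.998 Si apfu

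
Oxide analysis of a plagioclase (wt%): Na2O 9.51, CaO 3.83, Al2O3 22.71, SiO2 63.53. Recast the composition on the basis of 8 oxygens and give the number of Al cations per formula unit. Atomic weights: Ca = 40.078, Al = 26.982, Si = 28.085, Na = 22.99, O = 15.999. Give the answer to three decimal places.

1.186 Al apfu

9.51 wt% Na2O ÷ 61.979 g/mol = 0.15344 mol, giving 0.30688 Na and 0.15344 O.
3.83 wt% CaO ÷ 56.077 g/mol = 0.06830 mol, giving 0.06830 Ca and 0.06830 O.
22.71 wt% Al2O3 ÷ 101.961 g/mol = 0.22273 mol, giving 0.44546 Al and 0.66819 O.
63.53 wt% SiO2 ÷ 60.083 g/mol = 1.05737 mol, giving 1.05737 Si and 2.11474 O.
Oxygen sums to 3.00467; scaling by 8/3.00467 = 2.66252 puts the formula on 8 O.
Al: 0.44546 × 2.66252 = 1.186 atoms per formula unit.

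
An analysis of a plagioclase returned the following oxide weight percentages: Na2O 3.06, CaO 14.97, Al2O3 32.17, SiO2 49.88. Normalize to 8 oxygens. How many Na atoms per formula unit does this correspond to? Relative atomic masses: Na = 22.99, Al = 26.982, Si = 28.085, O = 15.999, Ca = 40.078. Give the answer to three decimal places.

Na2O (M=61.979): mol = 0.04937; Na = 0.09874, O = 0.04937.
CaO (M=56.077): mol = 0.26695; Ca = 0.26695, O = 0.26695.
Al2O3 (M=101.961): mol = 0.31551; Al = 0.63102, O = 0.94653.
SiO2 (M=60.083): mol = 0.83018; Si = 0.83018, O = 1.66036.
ΣO = 2.92321; factor = 8/ΣO = 2.73672.
Na apfu = 0.09874 × 2.73672 = 0.270.

0.270 Na apfu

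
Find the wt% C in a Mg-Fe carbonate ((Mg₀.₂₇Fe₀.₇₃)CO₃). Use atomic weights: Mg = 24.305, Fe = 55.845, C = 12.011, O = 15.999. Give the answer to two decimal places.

Formula mass = 0.27*24.305 + 0.73*55.845 + 1*12.011 + 3*15.999 = 107.337 g/mol, of which 12.011 g is C.
So C makes up 12.011/107.337 = 0.1119 of the mass, i.e. 11.19%.

11.19 mass %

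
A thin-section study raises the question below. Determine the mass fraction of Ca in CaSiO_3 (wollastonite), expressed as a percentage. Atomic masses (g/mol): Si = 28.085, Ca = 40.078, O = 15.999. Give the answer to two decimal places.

34.50 mass %

Molar mass of CaSiO_3: 1×40.078 + 1×28.085 + 3×15.999 = 116.160 g/mol.
Mass of Ca per formula unit: 1 × 40.078 = 40.078 g.
Weight fraction Ca = 40.078 / 116.160 = 0.3450.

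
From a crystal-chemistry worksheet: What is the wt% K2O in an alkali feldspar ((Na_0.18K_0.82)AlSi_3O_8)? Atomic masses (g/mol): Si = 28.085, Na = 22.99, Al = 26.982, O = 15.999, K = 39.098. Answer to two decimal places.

14.02 wt%

M((Na_0.18K_0.82)AlSi_3O_8) = 275.428 g/mol; M(K2O) = 94.195 g/mol.
Moles K2O per formula unit = 0.82 K ÷ 2 = 0.4100.
K2O fraction = (0.4100 × 94.195) / 275.428 = 38.620/275.428 = 0.1402.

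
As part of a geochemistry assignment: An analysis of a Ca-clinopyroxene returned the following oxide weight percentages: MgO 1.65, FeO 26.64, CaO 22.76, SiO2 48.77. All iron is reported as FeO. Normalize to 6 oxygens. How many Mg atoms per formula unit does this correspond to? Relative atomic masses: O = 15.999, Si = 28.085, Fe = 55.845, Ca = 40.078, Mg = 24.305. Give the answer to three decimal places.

MgO (M=40.304): mol = 0.04094; Mg = 0.04094, O = 0.04094.
FeO (M=71.844): mol = 0.37080; Fe = 0.37080, O = 0.37080.
CaO (M=56.077): mol = 0.40587; Ca = 0.40587, O = 0.40587.
SiO2 (M=60.083): mol = 0.81171; Si = 0.81171, O = 1.62342.
ΣO = 2.44103; factor = 6/ΣO = 2.45798.
Mg apfu = 0.04094 × 2.45798 = 0.101.

0.101 Mg apfu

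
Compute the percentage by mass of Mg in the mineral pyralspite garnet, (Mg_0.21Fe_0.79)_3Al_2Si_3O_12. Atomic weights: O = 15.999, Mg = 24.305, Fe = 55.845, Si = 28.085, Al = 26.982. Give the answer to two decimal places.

M((Mg_0.21Fe_0.79)_3Al_2Si_3O_12) = 477.872 g/mol.
Mg contributes 0.63 × 24.305 = 15.312 g per mole.
15.312/477.872 = 0.0320 → 3.20%.

3.20 weight percent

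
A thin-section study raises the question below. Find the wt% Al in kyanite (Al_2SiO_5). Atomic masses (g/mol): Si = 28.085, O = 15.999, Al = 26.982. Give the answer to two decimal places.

33.30 weight percent

Molar mass of Al_2SiO_5: 2×26.982 + 1×28.085 + 5×15.999 = 162.044 g/mol.
Mass of Al per formula unit: 2 × 26.982 = 53.964 g.
Weight fraction Al = 53.964 / 162.044 = 0.3330.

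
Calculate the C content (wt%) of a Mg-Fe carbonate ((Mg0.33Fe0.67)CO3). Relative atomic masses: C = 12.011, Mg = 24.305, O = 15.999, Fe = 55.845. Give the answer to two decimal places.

11.39 wt%

Formula mass = 0.33×24.305 + 0.67×55.845 + 1×12.011 + 3×15.999 = 105.445 g/mol, of which 12.011 g is C.
So C makes up 12.011/105.445 = 0.1139 of the mass, i.e. 11.39%.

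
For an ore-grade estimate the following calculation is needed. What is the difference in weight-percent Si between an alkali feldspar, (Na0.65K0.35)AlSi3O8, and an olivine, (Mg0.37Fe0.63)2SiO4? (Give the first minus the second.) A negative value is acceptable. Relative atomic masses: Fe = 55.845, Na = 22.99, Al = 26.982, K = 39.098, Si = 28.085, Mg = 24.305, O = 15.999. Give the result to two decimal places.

15.89 percentage points

M((Na0.65K0.35)AlSi3O8) = 267.857 g/mol, so wt% Si = 84.255/267.857 × 100 = 31.46%.
M((Mg0.37Fe0.63)2SiO4) = 180.431 g/mol, so wt% Si = 28.085/180.431 × 100 = 15.57%.
31.46 − 15.57 = 15.89 pp.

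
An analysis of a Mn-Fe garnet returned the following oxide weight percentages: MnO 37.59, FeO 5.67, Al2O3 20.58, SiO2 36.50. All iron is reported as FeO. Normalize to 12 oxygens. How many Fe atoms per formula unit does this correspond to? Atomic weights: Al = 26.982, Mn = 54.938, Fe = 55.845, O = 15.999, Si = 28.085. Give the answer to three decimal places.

0.390 Fe apfu

MnO (M=70.937): mol = 0.52991; Mn = 0.52991, O = 0.52991.
FeO (M=71.844): mol = 0.07892; Fe = 0.07892, O = 0.07892.
Al2O3 (M=101.961): mol = 0.20184; Al = 0.40368, O = 0.60552.
SiO2 (M=60.083): mol = 0.60749; Si = 0.60749, O = 1.21498.
ΣO = 2.42933; factor = 12/ΣO = 4.93963.
Fe apfu = 0.07892 × 4.93963 = 0.390.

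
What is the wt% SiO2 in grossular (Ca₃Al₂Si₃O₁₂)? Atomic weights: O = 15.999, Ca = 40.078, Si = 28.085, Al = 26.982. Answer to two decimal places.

40.02 wt%

Molar mass of Ca₃Al₂Si₃O₁₂ = 3·40.078 + 2·26.982 + 3·28.085 + 12·15.999 = 450.441 g/mol.
Each formula unit contains 3 Si, equivalent to 3/1 = 3.0000 mol SiO2.
M(SiO2) = 1×28.085 + 2×15.999 = 60.083 g/mol.
Mass of SiO2 per formula unit = 3.0000 × 60.083 = 180.249 g.
SiO2 wt% = 180.249 / 450.441 × 100 = 40.02%.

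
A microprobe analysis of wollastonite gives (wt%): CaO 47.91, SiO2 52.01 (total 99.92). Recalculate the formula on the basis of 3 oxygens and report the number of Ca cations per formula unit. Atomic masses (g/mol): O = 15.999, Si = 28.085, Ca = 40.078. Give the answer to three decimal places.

0.991 Ca apfu

CaO: 47.91/56.077 = 0.85436 mol → 0.85436 mol Ca, 0.85436 mol O.
SiO2: 52.01/60.083 = 0.86564 mol → 0.86564 mol Si, 1.73128 mol O.
Total oxygen = 2.58564 mol. Normalization factor = 3/2.58564 = 1.16025.
Ca per 3 O = 0.85436 × 1.16025 = 0.991.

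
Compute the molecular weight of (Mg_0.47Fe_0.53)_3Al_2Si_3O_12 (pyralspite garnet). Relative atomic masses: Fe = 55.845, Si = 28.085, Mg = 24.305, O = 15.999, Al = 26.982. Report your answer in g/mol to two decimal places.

453.27 g/mol

M = 1.41·24.305 + 1.59·55.845 + 2·26.982 + 3·28.085 + 12·15.999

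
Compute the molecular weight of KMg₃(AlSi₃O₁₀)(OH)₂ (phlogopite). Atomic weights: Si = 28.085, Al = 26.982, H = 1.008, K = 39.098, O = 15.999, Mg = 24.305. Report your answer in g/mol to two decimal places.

K: 1 × 39.098 = 39.0980
Mg: 3 × 24.305 = 72.9150
Al: 1 × 26.982 = 26.9820
Si: 3 × 28.085 = 84.2550
O: 12 × 15.999 = 191.9880
H: 2 × 1.008 = 2.0160
Summing the contributions gives the formula mass.

417.25 g/mol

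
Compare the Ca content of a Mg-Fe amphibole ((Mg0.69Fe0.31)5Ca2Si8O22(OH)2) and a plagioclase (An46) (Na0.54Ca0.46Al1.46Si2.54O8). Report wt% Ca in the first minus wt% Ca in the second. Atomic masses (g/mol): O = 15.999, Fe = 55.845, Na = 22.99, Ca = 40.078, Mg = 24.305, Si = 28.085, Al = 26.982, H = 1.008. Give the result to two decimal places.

First mineral: 80.156 g Ca in 861.240 g formula = 9.31 wt% Ca.
Second mineral: 18.436 g Ca in 269.572 g formula = 6.84 wt% Ca.
9.31% − 6.84% gives a difference of 2.47 percentage points.

2.47 percentage points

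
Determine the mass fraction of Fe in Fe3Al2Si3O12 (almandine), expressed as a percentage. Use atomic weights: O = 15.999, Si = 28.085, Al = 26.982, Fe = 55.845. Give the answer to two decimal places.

33.66 wt%

Molar mass of Fe3Al2Si3O12: 3·55.845 + 2·26.982 + 3·28.085 + 12·15.999 = 497.742 g/mol.
Mass of Fe per formula unit: 3 × 55.845 = 167.535 g.
Weight fraction Fe = 167.535 / 497.742 = 0.3366.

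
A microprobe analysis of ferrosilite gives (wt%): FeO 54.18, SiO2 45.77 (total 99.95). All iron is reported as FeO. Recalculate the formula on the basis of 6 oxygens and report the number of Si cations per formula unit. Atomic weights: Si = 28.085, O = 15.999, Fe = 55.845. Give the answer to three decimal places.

54.18 wt% FeO ÷ 71.844 g/mol = 0.75413 mol, giving 0.75413 Fe and 0.75413 O.
45.77 wt% SiO2 ÷ 60.083 g/mol = 0.76178 mol, giving 0.76178 Si and 1.52356 O.
Oxygen sums to 2.27769; scaling by 6/2.27769 = 2.63425 puts the formula on 6 O.
Si: 0.76178 × 2.63425 = 2.007 atoms per formula unit.

2.007 Si apfu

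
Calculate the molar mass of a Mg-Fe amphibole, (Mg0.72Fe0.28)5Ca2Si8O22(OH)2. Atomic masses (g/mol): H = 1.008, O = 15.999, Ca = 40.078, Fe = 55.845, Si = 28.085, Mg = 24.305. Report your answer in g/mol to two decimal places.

M = 3.60*24.305 + 1.40*55.845 + 2*40.078 + 8*28.085 + 24*15.999 + 2*1.008

856.51 g/mol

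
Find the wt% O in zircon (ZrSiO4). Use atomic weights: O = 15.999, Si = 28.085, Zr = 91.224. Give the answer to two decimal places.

34.91 weight percent

Formula mass = 1*91.224 + 1*28.085 + 4*15.999 = 183.305 g/mol, of which 63.996 g is O.
So O makes up 63.996/183.305 = 0.3491 of the mass, i.e. 34.91%.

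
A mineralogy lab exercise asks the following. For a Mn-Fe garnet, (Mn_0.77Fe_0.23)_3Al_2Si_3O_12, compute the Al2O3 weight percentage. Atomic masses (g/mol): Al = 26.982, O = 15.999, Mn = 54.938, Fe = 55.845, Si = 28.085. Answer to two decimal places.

Molar mass of (Mn_0.77Fe_0.23)_3Al_2Si_3O_12 = 2.31*54.938 + 0.69*55.845 + 2*26.982 + 3*28.085 + 12*15.999 = 495.647 g/mol.
Each formula unit contains 2 Al, equivalent to 2/2 = 1.0000 mol Al2O3.
M(Al2O3) = 2×26.982 + 3×15.999 = 101.961 g/mol.
Mass of Al2O3 per formula unit = 1.0000 × 101.961 = 101.961 g.
Al2O3 wt% = 101.961 / 495.647 × 100 = 20.57%.

20.57 wt%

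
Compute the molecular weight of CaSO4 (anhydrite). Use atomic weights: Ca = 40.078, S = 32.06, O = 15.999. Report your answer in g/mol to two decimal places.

136.13 g/mol

Ca: 1 × 40.078 = 40.0780
S: 1 × 32.06 = 32.0600
O: 4 × 15.999 = 63.9960
Summing the contributions gives the formula mass.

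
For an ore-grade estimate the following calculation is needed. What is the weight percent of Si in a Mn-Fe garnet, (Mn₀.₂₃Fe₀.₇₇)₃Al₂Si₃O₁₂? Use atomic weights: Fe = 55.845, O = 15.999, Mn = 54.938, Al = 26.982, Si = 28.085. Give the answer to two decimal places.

16.95 weight percent

Molar mass of (Mn₀.₂₃Fe₀.₇₇)₃Al₂Si₃O₁₂: 0.69*54.938 + 2.31*55.845 + 2*26.982 + 3*28.085 + 12*15.999 = 497.116 g/mol.
Mass of Si per formula unit: 3 × 28.085 = 84.255 g.
Weight fraction Si = 84.255 / 497.116 = 0.1695.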